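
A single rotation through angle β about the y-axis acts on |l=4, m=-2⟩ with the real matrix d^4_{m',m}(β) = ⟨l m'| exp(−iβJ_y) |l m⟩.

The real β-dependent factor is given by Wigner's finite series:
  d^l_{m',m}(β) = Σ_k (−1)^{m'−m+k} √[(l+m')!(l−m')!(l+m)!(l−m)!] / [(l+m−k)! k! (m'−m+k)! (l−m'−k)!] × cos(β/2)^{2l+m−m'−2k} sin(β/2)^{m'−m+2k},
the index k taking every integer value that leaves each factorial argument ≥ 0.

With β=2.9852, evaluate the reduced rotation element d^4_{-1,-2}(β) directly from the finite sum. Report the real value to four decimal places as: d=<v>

d^4_{-1,-2}(β=2.9852) via Wigner's sum:
With c≡cos(β/2)=0.078117 and s≡sin(β/2)=0.996944, N=[6·120·2·720]^{1/2}=1018.233765
k: max(0,(-2)−(-1))=0 … min(4+(-2),4−(-1))=2
  k=0: (−1)^1·1018.2338/(240)·0.0781^7·0.9969^1 = -0.000000
  k=1: (−1)^2·1018.2338/(48)·0.0781^5·0.9969^3 = +0.000061
  k=2: (−1)^3·1018.2338/(72)·0.0781^3·0.9969^5 = -0.006639
d^4_{-1,-2}(2.9852) = -0.000000 +0.000061 -0.006639 = -0.006578

d=-0.0066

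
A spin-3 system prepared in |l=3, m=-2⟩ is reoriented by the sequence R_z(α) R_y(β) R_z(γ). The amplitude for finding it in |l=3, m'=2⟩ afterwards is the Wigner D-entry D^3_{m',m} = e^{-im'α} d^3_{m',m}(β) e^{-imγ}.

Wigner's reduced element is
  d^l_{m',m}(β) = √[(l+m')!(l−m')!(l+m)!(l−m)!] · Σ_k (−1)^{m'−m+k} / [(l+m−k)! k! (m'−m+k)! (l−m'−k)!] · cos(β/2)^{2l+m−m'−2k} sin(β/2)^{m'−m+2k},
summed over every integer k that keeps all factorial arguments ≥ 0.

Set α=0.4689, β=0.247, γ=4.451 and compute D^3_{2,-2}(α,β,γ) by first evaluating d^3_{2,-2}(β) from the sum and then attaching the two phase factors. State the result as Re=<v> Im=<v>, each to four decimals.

Re=-0.0001 Im=0.0011

Split into d^3_{2,-2}(β=0.247) × two z-phases.
c=cos(0.247/2)=0.992384, s=sin(0.247/2)=0.123186; N=√[120·1·1·120]=120.000000
k: max(0,(-2)−(2))=0 … min(3+(-2),3−(2))=1
  k=0: (−1)^4·120.0000/(24)·0.9924^2·0.1232^4 = +0.001134
  k=1: (−1)^5·120.0000/(120)·0.9924^0·0.1232^6 = -0.000003
d^3_{2,-2}(0.247) = +0.001134 -0.000003 = +0.001130
Phases: e^{-i·(2)·0.4689}=+0.591563-0.806259i, e^{-i·(-2)·4.451}=-0.866436+0.499289i ⇒ D=-0.000124+0.001124i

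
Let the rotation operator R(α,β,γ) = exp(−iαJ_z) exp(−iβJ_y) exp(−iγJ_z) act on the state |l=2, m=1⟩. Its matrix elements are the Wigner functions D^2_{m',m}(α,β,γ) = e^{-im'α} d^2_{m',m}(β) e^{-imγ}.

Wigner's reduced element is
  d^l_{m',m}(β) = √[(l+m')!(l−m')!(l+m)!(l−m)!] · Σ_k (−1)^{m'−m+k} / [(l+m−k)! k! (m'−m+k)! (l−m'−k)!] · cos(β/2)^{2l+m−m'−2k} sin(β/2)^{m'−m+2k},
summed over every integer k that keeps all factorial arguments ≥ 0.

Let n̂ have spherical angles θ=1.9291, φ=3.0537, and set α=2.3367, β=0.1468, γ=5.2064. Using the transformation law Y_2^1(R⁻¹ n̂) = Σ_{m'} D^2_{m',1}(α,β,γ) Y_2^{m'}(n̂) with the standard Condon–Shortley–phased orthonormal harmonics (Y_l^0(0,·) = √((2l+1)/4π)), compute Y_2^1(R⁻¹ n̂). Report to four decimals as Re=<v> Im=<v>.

Re=-0.0351 Im=0.1792

Need the full column D^2_{m',1} for m'=−2..2 at α=2.3367, β=0.1468, γ=5.2064.
cos(β/2)=0.997307, sin(β/2)=0.073334
d^2_{-2,1}: single k=3 term ⇒ +0.000787;  D = +0.000678-0.000400i
d^2_{-1,1}: k∈[2..3] ⇒ +0.016047 -0.000029 = +0.016018;  D = -0.015430-0.004302i
d^2_{0,1}: k∈[1..2] ⇒ +0.178184 -0.000963 = +0.177221;  D = +0.084031+0.156032i
d^2_{1,1}: k∈[0..1] ⇒ +0.989273 -0.016047 = +0.973226;  D = +0.297708-0.926574i
d^2_{2,1}: single k=0 term ⇒ -0.145487;  D = +0.130684-0.063939i
Y_2^{m'}(θ=1.9291,φ=3.0537) and Σ D·Y over m':
  (+0.0007-0.0004i)·(+0.3335+0.0592i)  (-0.0154-0.0043i)·(+0.2527+0.0223i)  (+0.0840+0.1560i)·(-0.1990+0.0000i)  (+0.2977-0.9266i)·(-0.2527+0.0223i)  (+0.1307-0.0639i)·(+0.3335-0.0592i)
Y_2^1(R⁻¹ n̂) = -0.035084+0.179162i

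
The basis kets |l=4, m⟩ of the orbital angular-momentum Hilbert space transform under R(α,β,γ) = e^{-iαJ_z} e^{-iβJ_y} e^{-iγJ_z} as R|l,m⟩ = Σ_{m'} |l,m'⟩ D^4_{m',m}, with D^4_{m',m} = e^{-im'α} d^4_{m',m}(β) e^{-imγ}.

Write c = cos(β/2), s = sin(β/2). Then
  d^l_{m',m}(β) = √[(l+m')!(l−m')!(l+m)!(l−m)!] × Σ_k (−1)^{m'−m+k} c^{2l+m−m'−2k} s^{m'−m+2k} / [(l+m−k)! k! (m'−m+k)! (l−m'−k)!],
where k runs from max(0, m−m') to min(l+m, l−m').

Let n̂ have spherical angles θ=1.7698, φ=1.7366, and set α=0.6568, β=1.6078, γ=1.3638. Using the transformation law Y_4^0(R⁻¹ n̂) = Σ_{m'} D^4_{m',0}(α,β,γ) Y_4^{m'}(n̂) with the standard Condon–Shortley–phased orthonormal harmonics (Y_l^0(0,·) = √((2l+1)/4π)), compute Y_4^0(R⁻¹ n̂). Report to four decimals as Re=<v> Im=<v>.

Re=-0.2019 Im=0.0000

Need the full column D^4_{m',0} for m'=−4..4 at α=0.6568, β=1.6078, γ=1.3638.
cos(β/2)=0.693904, sin(β/2)=0.720068
d^4_{-4,0}: single k=4 term ⇒ +0.521482;  D = -0.453998+0.256572i
d^4_{-3,0}: k∈[3..4] ⇒ +0.710690 -0.765294 = -0.054604;  D = +0.021244-0.050302i
d^4_{-2,0}: k∈[2..4] ⇒ +0.549115 -1.576814 +0.636737 = -0.390962;  D = -0.099449-0.378102i
d^4_{-1,0}: k∈[1..4] ⇒ +0.249450 -1.611694 +1.735525 -0.311478 = +0.061802;  D = +0.048944+0.037736i
d^4_{0,0}: k∈[0..4] ⇒ +0.053752 -0.926109 +2.243845 -1.073887 +0.072275 = +0.369876;  D = +0.369876+0.000000i
d^4_{1,0}: k∈[0..3] ⇒ -0.249450 +1.611694 -1.735525 +0.311478 = -0.061802;  D = -0.048944+0.037736i
d^4_{2,0}: k∈[0..2] ⇒ +0.549115 -1.576814 +0.636737 = -0.390962;  D = -0.099449+0.378102i
d^4_{3,0}: k∈[0..1] ⇒ -0.710690 +0.765294 = +0.054604;  D = -0.021244-0.050302i
d^4_{4,0}: single k=0 term ⇒ +0.521482;  D = -0.453998-0.256572i
Y_4^{m'}(θ=1.7698,φ=1.7366) and Σ D·Y over m':
  (-0.4540+0.2566i)·(+0.3220-0.2516i)  (+0.0212-0.0503i)·(-0.1112-0.2048i)  (-0.0994-0.3781i)·(+0.2208-0.0760i)  (+0.0489+0.0377i)·(-0.0413-0.2465i)  (+0.3699+0.0000i)·(+0.1990+0.0000i)  (-0.0489+0.0377i)·(+0.0413-0.2465i)  (-0.0994+0.3781i)·(+0.2208+0.0760i)  (-0.0212-0.0503i)·(+0.1112-0.2048i)  (-0.4540-0.2566i)·(+0.3220+0.2516i)
Y_4^0(R⁻¹ n̂) = -0.201852+0.000000i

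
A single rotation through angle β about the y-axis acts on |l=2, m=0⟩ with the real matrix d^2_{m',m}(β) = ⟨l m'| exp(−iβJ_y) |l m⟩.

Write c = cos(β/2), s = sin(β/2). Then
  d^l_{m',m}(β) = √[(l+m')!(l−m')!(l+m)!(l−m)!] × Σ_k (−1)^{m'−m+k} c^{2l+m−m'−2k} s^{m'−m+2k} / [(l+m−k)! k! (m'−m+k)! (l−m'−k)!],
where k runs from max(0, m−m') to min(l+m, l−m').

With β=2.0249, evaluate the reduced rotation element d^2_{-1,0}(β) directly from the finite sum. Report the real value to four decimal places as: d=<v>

d=-0.4828

d^2_{-1,0}(β=2.0249) via Wigner's sum:
With c≡cos(β/2)=0.529784 and s≡sin(β/2)=0.848132, N=[1·6·2·2]^{1/2}=4.898979
Admissible k: 1..2 (factorial args all ≥0)
  k=1: (−1)^0·4.8990/(2)·0.5298^3·0.8481^1 = +0.308913
  k=2: (−1)^1·4.8990/(2)·0.5298^1·0.8481^3 = -0.791709
d^2_{-1,0}(2.0249) = +0.308913 -0.791709 = -0.482796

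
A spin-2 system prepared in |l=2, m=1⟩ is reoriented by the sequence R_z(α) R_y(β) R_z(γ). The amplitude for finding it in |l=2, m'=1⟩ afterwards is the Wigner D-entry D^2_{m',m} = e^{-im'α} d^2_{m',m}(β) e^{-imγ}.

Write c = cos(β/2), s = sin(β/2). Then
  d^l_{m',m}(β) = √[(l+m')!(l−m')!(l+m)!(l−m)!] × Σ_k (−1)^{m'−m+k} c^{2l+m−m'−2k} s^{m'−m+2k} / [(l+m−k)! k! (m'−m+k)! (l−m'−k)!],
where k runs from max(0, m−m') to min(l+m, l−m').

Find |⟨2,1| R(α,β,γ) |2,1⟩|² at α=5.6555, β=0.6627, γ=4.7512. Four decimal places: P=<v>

P=0.2659

Split into d^2_{1,1}(β=0.6627) × two z-phases.
With c≡cos(β/2)=0.945604 and s≡sin(β/2)=0.325320, N=[6·1·6·1]^{1/2}=6.000000
k∈{0,1} keeps every argument non-negative
  k=0: (−1)^0·6.0000/(6)·0.9456^4·0.3253^0 = +0.799535
  k=1: (−1)^1·6.0000/(2)·0.9456^2·0.3253^2 = -0.283897
d^2_{1,1}(0.6627) = +0.799535 -0.283897 = +0.515637
|D^2_{1,1}|² = |d^2_{1,1}(β)|² = (+0.515637)² = 0.265882 (the z-rotation phases have unit modulus)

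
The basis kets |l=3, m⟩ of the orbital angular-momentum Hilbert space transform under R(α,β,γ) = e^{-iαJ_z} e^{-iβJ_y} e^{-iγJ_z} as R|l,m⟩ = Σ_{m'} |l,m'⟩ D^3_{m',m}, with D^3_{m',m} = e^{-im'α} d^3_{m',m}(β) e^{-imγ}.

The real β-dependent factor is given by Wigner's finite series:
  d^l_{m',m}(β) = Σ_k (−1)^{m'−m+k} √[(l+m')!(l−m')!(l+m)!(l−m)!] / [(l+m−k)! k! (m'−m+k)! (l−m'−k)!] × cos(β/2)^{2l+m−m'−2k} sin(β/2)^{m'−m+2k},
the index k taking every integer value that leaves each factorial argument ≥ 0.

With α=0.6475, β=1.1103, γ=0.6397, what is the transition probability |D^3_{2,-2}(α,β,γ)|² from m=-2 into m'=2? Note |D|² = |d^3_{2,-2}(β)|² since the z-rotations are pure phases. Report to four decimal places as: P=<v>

First d^3_{2,-2}(β=1.1103), then the phase factors e^{-i(2)α} and e^{-i(-2)γ}:
Half-angle: c=0.849821, s=0.527071. N=√(120·1·1·120)=120.000000
k∈{0,1} keeps every argument non-negative
  k=0: (−1)^4·120.0000/(24)·0.8498^2·0.5271^4 = +0.278677
  k=1: (−1)^5·120.0000/(120)·0.8498^0·0.5271^6 = -0.021439
d^3_{2,-2}(1.1103) = +0.278677 -0.021439 = +0.257238
|D^3_{2,-2}|² = |d^3_{2,-2}(β)|² = (+0.257238)² = 0.066171 (the z-rotation phases have unit modulus)

P=0.0662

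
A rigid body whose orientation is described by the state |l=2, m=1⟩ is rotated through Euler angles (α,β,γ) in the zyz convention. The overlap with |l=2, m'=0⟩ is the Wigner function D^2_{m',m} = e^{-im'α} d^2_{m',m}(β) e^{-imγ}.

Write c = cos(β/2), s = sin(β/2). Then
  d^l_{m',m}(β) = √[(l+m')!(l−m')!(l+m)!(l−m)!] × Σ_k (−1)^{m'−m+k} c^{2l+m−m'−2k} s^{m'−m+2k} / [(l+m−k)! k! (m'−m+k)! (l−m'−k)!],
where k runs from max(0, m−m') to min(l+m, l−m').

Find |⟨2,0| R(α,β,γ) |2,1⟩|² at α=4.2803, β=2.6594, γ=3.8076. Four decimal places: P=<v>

P=0.2532

D^2_{0,1}(4.2803,2.6594,3.8076) = e^{-i·0·4.2803}·d^2_{0,1}(2.6594)·e^{-i·1·3.8076}. Compute d first:
Half-angle: c=0.238767, s=0.971077. N=√(2·2·6·1)=4.898979
k: max(0,(1)−(0))=1 … min(2+(1),2−(0))=2
  k=1: (−1)^0·4.8990/(2)·0.2388^3·0.9711^1 = +0.032378
  k=2: (−1)^1·4.8990/(2)·0.2388^1·0.9711^3 = -0.535564
d^2_{0,1}(2.6594) = +0.032378 -0.535564 = -0.503186
|D^2_{0,1}|² = |d^2_{0,1}(β)|² = (-0.503186)² = 0.253196 (the z-rotation phases have unit modulus)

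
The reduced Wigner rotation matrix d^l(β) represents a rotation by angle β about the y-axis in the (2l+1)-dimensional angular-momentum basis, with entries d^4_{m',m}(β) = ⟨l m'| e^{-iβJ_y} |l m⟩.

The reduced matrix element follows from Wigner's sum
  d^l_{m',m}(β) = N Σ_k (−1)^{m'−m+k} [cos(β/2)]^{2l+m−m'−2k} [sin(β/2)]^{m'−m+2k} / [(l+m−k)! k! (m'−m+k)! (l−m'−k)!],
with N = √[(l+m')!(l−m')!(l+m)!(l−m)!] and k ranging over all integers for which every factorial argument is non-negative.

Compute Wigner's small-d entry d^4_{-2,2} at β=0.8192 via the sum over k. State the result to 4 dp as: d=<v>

d^4_{-2,2}(β=0.8192) via Wigner's sum:
c=cos(0.8192/2)=0.917280, s=sin(0.8192/2)=0.398242; N=√[2·720·720·2]=1440.000000
k∈{4,5,6} keeps every argument non-negative
  k=4: (−1)^0·1440.0000/(96)·0.9173^4·0.3982^4 = +0.267110
  k=5: (−1)^1·1440.0000/(120)·0.9173^2·0.3982^6 = -0.040278
  k=6: (−1)^2·1440.0000/(1440)·0.9173^0·0.3982^8 = +0.000633
d^4_{-2,2}(0.8192) = +0.267110 -0.040278 +0.000633 = +0.227464

d=0.2275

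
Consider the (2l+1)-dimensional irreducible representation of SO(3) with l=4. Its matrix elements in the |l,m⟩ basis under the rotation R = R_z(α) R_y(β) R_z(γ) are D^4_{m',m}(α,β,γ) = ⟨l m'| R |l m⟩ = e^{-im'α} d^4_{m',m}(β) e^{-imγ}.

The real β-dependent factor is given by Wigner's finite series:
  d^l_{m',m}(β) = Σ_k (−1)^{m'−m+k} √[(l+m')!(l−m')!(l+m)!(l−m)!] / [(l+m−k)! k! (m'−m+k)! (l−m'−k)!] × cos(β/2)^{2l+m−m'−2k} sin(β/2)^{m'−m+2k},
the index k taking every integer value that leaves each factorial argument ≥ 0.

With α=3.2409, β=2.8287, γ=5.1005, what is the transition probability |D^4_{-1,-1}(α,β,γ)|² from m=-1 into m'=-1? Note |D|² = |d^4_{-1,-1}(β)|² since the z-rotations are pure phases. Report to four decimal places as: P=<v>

D^4_{-1,-1}(3.2409,2.8287,5.1005) = e^{-i·-1·3.2409}·d^4_{-1,-1}(2.8287)·e^{-i·-1·5.1005}. Compute d first:
Half-angle: c=0.155809, s=0.987787. N=√(6·120·6·120)=720.000000
Admissible k: 0..3 (factorial args all ≥0)
  k=0: (−1)^0·720.0000/(720)·0.1558^8·0.9878^0 = +0.000000
  k=1: (−1)^1·720.0000/(48)·0.1558^6·0.9878^2 = -0.000209
  k=2: (−1)^2·720.0000/(24)·0.1558^4·0.9878^4 = +0.016832
  k=3: (−1)^3·720.0000/(72)·0.1558^2·0.9878^6 = -0.225510
d^4_{-1,-1}(2.8287) = +0.000000 -0.000209 +0.016832 -0.225510 = -0.208886
|D^4_{-1,-1}|² = |d^4_{-1,-1}(β)|² = (-0.208886)² = 0.043634 (the z-rotation phases have unit modulus)

P=0.0436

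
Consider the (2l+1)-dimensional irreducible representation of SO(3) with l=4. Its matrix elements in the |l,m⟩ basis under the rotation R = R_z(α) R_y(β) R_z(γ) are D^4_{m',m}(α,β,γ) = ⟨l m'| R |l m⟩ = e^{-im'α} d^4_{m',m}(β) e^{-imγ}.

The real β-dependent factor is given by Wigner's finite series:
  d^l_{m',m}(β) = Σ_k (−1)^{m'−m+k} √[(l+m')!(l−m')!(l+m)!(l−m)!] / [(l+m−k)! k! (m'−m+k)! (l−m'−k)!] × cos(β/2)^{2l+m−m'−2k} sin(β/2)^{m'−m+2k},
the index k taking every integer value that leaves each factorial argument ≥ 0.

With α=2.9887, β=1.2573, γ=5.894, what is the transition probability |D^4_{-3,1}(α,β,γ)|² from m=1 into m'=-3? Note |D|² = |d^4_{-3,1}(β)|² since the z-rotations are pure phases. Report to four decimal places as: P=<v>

First d^4_{-3,1}(β=1.2573), then the phase factors e^{-i(-3)α} and e^{-i(1)γ}:
Half-angle: c=0.808822, s=0.588053. N=√(1·5040·120·6)=1904.940944
k∈{4,5} keeps every argument non-negative
  k=4: (−1)^0·1904.9409/(144)·0.8088^4·0.5881^4 = +0.677015
  k=5: (−1)^1·1904.9409/(240)·0.8088^2·0.5881^6 = -0.214722
d^4_{-3,1}(1.2573) = +0.677015 -0.214722 = +0.462293
|D^4_{-3,1}|² = |d^4_{-3,1}(β)|² = (+0.462293)² = 0.213714 (the z-rotation phases have unit modulus)

P=0.2137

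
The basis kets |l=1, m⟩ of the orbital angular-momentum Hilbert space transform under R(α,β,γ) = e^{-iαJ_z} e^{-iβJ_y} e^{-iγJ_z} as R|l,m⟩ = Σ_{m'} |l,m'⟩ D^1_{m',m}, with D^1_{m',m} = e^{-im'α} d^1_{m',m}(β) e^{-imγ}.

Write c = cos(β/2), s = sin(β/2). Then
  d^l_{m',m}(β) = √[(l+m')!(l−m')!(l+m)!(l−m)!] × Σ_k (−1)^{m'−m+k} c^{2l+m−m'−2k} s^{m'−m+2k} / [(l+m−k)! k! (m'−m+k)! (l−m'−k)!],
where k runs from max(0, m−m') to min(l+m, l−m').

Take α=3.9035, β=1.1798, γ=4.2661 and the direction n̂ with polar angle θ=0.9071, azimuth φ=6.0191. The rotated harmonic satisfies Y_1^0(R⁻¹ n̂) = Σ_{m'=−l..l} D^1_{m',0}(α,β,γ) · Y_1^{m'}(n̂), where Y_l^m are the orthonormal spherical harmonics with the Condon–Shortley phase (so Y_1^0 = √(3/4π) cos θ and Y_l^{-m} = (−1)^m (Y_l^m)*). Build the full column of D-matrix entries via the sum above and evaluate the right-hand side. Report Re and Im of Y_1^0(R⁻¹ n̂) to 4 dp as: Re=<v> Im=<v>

Re=-0.0697 Im=0.0000

Need the full column D^1_{m',0} for m'=−1..1 at α=3.9035, β=1.1798, γ=4.2661.
cos(β/2)=0.830996, sin(β/2)=0.556278
d^1_{-1,0}: single k=1 term ⇒ +0.653741;  D = -0.472995-0.451279i
d^1_{0,0}: k∈[0..1] ⇒ +0.690555 -0.309445 = +0.381110;  D = +0.381110+0.000000i
d^1_{1,0}: single k=0 term ⇒ -0.653741;  D = +0.472995-0.451279i
Y_1^{m'}(θ=0.9071,φ=6.0191) and Σ D·Y over m':
  (-0.4730-0.4513i)·(+0.2627+0.0710i)  (+0.3811+0.0000i)·(+0.3010+0.0000i)  (+0.4730-0.4513i)·(-0.2627+0.0710i)
Y_1^0(R⁻¹ n̂) = -0.069699+0.000000i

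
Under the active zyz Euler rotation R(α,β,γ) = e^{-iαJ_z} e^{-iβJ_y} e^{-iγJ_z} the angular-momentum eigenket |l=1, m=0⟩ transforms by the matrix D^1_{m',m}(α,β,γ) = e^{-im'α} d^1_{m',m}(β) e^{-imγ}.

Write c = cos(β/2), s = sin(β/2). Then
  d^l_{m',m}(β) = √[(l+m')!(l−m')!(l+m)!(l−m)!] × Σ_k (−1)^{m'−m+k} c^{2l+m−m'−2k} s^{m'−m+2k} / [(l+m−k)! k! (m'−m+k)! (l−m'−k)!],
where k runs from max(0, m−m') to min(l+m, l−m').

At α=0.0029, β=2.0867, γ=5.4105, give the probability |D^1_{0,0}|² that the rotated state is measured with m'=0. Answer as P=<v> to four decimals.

P=0.2434

Split into d^1_{0,0}(β=2.0867) × two z-phases.
c=cos(2.0867/2)=0.503328, s=sin(2.0867/2)=0.864095; N=√[1·1·1·1]=1.000000
k∈{0,1} keeps every argument non-negative
  k=0: (−1)^0·1.0000/(1)·0.5033^2·0.8641^0 = +0.253339
  k=1: (−1)^1·1.0000/(1)·0.5033^0·0.8641^2 = -0.746661
d^1_{0,0}(2.0867) = +0.253339 -0.746661 = -0.493321
|D^1_{0,0}|² = |d^1_{0,0}(β)|² = (-0.493321)² = 0.243366 (the z-rotation phases have unit modulus)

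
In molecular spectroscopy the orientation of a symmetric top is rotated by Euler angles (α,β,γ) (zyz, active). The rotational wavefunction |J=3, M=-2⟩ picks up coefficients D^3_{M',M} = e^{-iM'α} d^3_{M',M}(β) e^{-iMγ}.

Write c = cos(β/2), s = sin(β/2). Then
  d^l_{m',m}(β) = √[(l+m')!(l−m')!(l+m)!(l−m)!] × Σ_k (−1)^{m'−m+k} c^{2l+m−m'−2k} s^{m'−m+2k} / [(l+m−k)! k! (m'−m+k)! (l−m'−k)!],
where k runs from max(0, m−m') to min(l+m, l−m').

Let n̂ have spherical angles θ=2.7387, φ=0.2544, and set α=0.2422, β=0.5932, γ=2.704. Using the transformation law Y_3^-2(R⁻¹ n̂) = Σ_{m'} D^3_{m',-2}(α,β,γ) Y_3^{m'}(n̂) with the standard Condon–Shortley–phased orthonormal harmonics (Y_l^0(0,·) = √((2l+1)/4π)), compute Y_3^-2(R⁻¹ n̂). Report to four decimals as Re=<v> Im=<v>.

Re=-0.2474 Im=0.3033

Need the full column D^3_{m',-2} for m'=−3..3 at α=0.2422, β=0.5932, γ=2.704.
cos(β/2)=0.956336, sin(β/2)=0.292270
d^3_{-3,-2}: single k=1 term ⇒ +0.572680;  D = +0.566370-0.084779i
d^3_{-2,-2}: k∈[0..1] ⇒ +0.765002 -0.357257 = +0.407744;  D = +0.377004-0.155316i
d^3_{-1,-2}: k∈[0..1] ⇒ -0.739327 +0.138107 = -0.601220;  D = -0.484743+0.355654i
d^3_{0,-2}: k∈[0..1] ⇒ +0.391356 -0.036553 = +0.354803;  D = +0.227377-0.272369i
d^3_{1,-2}: k∈[0..1] ⇒ -0.138107 +0.006450 = -0.131657;  D = -0.057670+0.118354i
d^3_{2,-2}: k∈[0..1] ⇒ +0.033368 -0.000623 = +0.032745;  D = +0.006865-0.032017i
d^3_{3,-2}: single k=0 term ⇒ -0.004996;  D = +0.000155+0.004993i
Y_3^{m'}(θ=2.7387,φ=0.2544) and Σ D·Y over m':
  (+0.5664-0.0848i)·(+0.0182-0.0174i)  (+0.3770-0.1553i)·(-0.1262+0.0704i)  (-0.4847+0.3557i)·(+0.3963-0.1030i)  (+0.2274-0.2724i)·(-0.4227+0.0000i)  (-0.0577+0.1184i)·(-0.3963-0.1030i)  (+0.0069-0.0320i)·(-0.1262-0.0704i)  (+0.0002+0.0050i)·(-0.0182-0.0174i)
Y_3^-2(R⁻¹ n̂) = -0.247381+0.303291i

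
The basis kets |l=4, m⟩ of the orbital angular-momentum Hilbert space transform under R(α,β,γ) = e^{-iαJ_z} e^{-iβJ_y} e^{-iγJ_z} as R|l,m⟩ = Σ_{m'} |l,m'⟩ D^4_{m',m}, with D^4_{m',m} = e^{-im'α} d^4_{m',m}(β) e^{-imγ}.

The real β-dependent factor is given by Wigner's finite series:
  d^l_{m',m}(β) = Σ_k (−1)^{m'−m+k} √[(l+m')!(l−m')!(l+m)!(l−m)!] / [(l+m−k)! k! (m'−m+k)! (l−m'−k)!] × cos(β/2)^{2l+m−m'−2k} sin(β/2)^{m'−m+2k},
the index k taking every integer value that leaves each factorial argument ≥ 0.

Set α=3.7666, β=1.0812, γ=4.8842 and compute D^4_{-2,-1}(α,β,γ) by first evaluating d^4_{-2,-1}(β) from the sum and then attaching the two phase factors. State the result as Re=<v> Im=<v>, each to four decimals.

Re=-0.2712 Im=0.0407

D^4_{-2,-1}(3.7666,1.0812,4.8842) = e^{-i·-2·3.7666}·d^4_{-2,-1}(1.0812)·e^{-i·-1·4.8842}. Compute d first:
c=cos(1.0812/2)=0.857400, s=sin(1.0812/2)=0.514651; N=√[2·720·6·120]=1018.233765
Admissible k: 1..3 (factorial args all ≥0)
  k=1: (−1)^0·1018.2338/(240)·0.8574^7·0.5147^1 = +0.743761
  k=2: (−1)^1·1018.2338/(48)·0.8574^5·0.5147^3 = -1.339865
  k=3: (−1)^2·1018.2338/(72)·0.8574^3·0.5147^5 = +0.321831
d^4_{-2,-1}(1.0812) = +0.743761 -1.339865 +0.321831 = -0.274274
Phases: e^{-i·(-2)·3.7666}=+0.315308+0.948989i, e^{-i·(-1)·4.8842}=+0.170967-0.985277i ⇒ D=-0.271236+0.040708i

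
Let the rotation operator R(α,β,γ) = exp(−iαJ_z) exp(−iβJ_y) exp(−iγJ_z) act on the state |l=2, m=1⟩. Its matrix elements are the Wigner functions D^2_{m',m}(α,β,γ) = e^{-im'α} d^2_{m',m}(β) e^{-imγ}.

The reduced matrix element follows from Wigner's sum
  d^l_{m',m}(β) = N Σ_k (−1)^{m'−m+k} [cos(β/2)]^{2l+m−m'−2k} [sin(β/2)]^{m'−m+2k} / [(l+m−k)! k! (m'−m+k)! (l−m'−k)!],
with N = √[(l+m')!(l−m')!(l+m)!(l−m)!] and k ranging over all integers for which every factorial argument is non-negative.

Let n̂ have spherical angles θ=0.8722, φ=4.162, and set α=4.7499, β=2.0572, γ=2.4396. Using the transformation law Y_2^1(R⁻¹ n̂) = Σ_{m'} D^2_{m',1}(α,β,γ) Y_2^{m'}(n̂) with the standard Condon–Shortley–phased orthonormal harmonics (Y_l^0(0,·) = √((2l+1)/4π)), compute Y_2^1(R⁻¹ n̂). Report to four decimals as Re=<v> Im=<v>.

Need the full column D^2_{m',1} for m'=−2..2 at α=4.7499, β=2.0572, γ=2.4396.
cos(β/2)=0.516019, sin(β/2)=0.856577
d^2_{-2,1}: single k=3 term ⇒ +0.648627;  D = +0.462478+0.454788i
d^2_{-1,1}: k∈[2..3] ⇒ +0.586118 -0.538352 = +0.047766;  D = -0.032190+0.035290i
d^2_{0,1}: k∈[1..2] ⇒ +0.288296 -0.794403 = -0.506107;  D = +0.386442+0.326814i
d^2_{1,1}: k∈[0..1] ⇒ +0.070902 -0.586118 = -0.515216;  D = -0.317708+0.405597i
d^2_{2,1}: single k=0 term ⇒ -0.235392;  D = -0.190623-0.138103i
Y_2^{m'}(θ=0.8722,φ=4.162) and Σ D·Y over m':
  (+0.4625+0.4548i)·(-0.1026-0.2019i)  (-0.0322+0.0353i)·(-0.1990+0.3243i)  (+0.3864+0.3268i)·(+0.0760+0.0000i)  (-0.3177+0.4056i)·(+0.1990+0.3243i)  (-0.1906-0.1381i)·(-0.1026+0.2019i)
Y_2^1(R⁻¹ n̂) = -0.078586-0.179318i

Re=-0.0786 Im=-0.1793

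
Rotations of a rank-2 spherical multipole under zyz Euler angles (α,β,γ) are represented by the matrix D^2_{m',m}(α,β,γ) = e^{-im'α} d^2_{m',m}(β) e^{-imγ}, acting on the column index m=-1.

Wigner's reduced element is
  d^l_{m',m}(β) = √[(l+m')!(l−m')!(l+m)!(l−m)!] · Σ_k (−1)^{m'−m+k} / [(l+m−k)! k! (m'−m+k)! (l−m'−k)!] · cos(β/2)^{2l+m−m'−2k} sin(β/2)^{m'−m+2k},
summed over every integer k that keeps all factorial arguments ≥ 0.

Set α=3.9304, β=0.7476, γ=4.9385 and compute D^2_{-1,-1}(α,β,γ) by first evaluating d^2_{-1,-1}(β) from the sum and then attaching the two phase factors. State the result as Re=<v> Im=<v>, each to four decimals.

Split into d^2_{-1,-1}(β=0.7476) × two z-phases.
c=cos(0.7476/2)=0.930946, s=sin(0.7476/2)=0.365156; N=√[1·6·1·6]=6.000000
Admissible k: 0..1 (factorial args all ≥0)
  k=0: (−1)^0·6.0000/(6)·0.9309^4·0.3652^0 = +0.751102
  k=1: (−1)^1·6.0000/(2)·0.9309^2·0.3652^2 = -0.346678
d^2_{-1,-1}(0.7476) = +0.751102 -0.346678 = +0.404424
Attach z-rotation phases: D = e^{-i(-1)(3.9304)}·(+0.404424)·e^{-i(-1)(4.9385)} = -0.343532+0.213410i

Re=-0.3435 Im=0.2134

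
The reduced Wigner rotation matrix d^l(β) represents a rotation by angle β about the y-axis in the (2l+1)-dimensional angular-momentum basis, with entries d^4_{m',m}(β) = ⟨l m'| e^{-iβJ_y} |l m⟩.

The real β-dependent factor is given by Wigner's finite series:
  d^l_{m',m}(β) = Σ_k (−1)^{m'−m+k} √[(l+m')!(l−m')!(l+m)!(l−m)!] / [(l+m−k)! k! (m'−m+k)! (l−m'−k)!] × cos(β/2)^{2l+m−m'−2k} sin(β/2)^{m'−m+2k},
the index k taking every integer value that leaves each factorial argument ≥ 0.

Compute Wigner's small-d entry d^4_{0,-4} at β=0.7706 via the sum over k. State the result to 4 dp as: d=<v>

d^4_{0,-4}(β=0.7706) via Wigner's sum:
Half-angle: c=0.926686, s=0.375837. N=√(24·24·1·40320)=4819.161753
Admissible k: 0..0 (factorial args all ≥0)
  k=0: (−1)^4·4819.1618/(576)·0.9267^4·0.3758^4 = +0.123106
d^4_{0,-4}(0.7706) = +0.123106

d=0.1231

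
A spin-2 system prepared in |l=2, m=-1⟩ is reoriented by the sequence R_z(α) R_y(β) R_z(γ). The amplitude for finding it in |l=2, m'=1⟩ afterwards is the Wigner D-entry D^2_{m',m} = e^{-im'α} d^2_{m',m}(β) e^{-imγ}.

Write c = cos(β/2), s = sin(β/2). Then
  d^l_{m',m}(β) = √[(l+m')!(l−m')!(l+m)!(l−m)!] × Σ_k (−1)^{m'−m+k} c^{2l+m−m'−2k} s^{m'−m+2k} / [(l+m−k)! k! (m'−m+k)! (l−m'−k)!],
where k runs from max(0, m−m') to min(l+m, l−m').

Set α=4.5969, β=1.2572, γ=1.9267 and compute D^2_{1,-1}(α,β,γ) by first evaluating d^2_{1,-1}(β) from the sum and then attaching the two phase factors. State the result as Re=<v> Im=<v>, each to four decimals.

Re=-0.4981 Im=-0.2539

First d^2_{1,-1}(β=1.2572), then the phase factors e^{-i(1)α} and e^{-i(-1)γ}:
Half-angle: c=0.808852, s=0.588013. N=√(6·1·1·6)=6.000000
Admissible k: 0..1 (factorial args all ≥0)
  k=0: (−1)^2·6.0000/(2)·0.8089^2·0.5880^2 = +0.678629
  k=1: (−1)^3·6.0000/(6)·0.8089^0·0.5880^4 = -0.119549
d^2_{1,-1}(1.2572) = +0.678629 -0.119549 = +0.559080
Phases: e^{-i·(1)·4.5969}=-0.115232+0.993339i, e^{-i·(-1)·1.9267}=-0.348438+0.937332i ⇒ D=-0.498105-0.253894i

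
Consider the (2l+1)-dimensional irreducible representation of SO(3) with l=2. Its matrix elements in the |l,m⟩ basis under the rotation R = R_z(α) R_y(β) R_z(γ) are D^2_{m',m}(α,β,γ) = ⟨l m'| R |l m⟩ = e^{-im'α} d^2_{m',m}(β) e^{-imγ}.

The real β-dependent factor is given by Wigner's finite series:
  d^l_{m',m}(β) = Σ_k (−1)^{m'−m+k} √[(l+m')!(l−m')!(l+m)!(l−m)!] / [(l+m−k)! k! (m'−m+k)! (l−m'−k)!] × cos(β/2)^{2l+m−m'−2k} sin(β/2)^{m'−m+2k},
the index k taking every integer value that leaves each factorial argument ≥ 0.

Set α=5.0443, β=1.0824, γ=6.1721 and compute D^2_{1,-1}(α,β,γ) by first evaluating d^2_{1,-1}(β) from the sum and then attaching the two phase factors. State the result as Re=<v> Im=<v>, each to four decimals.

Split into d^2_{1,-1}(β=1.0824) × two z-phases.
Half-angle: c=0.857091, s=0.515165. N=√(6·1·1·6)=6.000000
The bounds max(0,m−m')=0 and min(l+m,l−m')=1 give 2 terms
  k=0: (−1)^2·6.0000/(2)·0.8571^2·0.5152^2 = +0.584881
  k=1: (−1)^3·6.0000/(6)·0.8571^0·0.5152^4 = -0.070434
d^2_{1,-1}(1.0824) = +0.584881 -0.070434 = +0.514447
D = (+0.325850+0.945421i)·(+0.514447)·(+0.993836-0.110857i) = +0.220517+0.464788i

Re=0.2205 Im=0.4648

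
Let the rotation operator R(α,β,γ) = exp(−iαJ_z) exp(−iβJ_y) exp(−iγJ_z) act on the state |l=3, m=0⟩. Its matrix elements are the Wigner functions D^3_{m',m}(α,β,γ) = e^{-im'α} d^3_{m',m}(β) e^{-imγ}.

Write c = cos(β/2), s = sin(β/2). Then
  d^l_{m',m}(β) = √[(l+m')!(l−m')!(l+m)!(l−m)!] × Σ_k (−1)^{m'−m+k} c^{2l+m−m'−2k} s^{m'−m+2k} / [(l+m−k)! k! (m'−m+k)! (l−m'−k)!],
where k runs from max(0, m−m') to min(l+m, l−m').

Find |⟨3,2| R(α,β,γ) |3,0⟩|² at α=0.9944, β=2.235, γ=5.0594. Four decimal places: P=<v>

D^3_{2,0}(0.9944,2.235,5.0594) = e^{-i·2·0.9944}·d^3_{2,0}(2.235)·e^{-i·0·5.0594}. Compute d first:
c=cos(2.235/2)=0.437931, s=sin(2.235/2)=0.899008; N=√[120·1·6·6]=65.726707
The bounds max(0,m−m')=0 and min(l+m,l−m')=1 give 2 terms
  k=0: (−1)^2·65.7267/(12)·0.4379^4·0.8990^2 = +0.162822
  k=1: (−1)^3·65.7267/(12)·0.4379^2·0.8990^4 = -0.686164
d^3_{2,0}(2.235) = +0.162822 -0.686164 = -0.523342
|D^3_{2,0}|² = |d^3_{2,0}(β)|² = (-0.523342)² = 0.273887 (the z-rotation phases have unit modulus)

P=0.2739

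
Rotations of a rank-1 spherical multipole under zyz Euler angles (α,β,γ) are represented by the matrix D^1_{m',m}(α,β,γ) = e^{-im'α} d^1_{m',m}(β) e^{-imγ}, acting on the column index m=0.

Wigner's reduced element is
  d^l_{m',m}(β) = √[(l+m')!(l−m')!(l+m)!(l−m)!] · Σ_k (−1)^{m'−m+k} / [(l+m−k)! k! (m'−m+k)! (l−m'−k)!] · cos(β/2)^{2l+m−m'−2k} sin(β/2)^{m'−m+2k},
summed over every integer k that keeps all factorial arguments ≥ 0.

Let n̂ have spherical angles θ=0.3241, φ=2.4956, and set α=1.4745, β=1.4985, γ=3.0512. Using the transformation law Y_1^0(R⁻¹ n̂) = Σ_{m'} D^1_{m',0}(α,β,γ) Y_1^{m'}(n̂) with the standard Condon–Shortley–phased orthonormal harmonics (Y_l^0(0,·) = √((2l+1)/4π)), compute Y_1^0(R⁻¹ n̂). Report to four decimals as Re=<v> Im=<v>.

Need the full column D^1_{m',0} for m'=−1..1 at α=1.4745, β=1.4985, γ=3.0512.
cos(β/2)=0.732200, sin(β/2)=0.681090
d^1_{-1,0}: single k=1 term ⇒ +0.705260;  D = +0.067809+0.701992i
d^1_{0,0}: k∈[0..1] ⇒ +0.536117 -0.463883 = +0.072233;  D = +0.072233+0.000000i
d^1_{1,0}: single k=0 term ⇒ -0.705260;  D = -0.067809+0.701992i
Y_1^{m'}(θ=0.3241,φ=2.4956) and Σ D·Y over m':
  (+0.0678+0.7020i)·(-0.0879-0.0662i)  (+0.0722+0.0000i)·(+0.4632+0.0000i)  (-0.0678+0.7020i)·(+0.0879-0.0662i)
Y_1^0(R⁻¹ n̂) = +0.114533+0.000000i

Re=0.1145 Im=0.0000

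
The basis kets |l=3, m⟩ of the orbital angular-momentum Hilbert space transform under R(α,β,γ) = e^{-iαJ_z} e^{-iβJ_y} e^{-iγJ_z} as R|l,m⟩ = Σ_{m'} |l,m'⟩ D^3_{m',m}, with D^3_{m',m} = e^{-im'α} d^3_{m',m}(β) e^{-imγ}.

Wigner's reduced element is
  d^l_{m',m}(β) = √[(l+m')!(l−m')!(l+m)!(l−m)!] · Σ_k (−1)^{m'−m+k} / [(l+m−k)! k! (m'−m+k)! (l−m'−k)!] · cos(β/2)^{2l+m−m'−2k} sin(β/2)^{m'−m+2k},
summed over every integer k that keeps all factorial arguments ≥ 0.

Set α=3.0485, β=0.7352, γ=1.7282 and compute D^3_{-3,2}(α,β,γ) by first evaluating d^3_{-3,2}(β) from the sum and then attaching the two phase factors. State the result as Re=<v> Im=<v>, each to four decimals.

Re=0.0114 Im=-0.0077

First d^3_{-3,2}(β=0.7352), then the phase factors e^{-i(-3)α} and e^{-i(2)γ}:
With c≡cos(β/2)=0.933193 and s≡sin(β/2)=0.359377, N=[1·720·120·1]^{1/2}=293.938769
k∈{5} keeps every argument non-negative
  k=5: (−1)^0·293.9388/(120)·0.9332^1·0.3594^5 = +0.013702
d^3_{-3,2}(0.7352) = +0.013702
Attach z-rotation phases: D = e^{-i(-3)(3.0485)}·(+0.013702)·e^{-i(2)(1.7282)} = +0.011355-0.007670i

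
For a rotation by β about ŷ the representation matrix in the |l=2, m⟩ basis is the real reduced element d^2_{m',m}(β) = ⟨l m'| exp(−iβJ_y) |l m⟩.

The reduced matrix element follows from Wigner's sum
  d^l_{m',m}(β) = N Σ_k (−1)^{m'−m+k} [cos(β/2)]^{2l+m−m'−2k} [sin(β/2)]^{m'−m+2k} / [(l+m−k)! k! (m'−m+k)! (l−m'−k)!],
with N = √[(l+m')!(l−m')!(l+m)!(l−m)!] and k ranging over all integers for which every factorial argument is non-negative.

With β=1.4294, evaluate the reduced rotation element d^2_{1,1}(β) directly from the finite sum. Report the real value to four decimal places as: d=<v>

d^2_{1,1}(β=1.4294) via Wigner's sum:
Half-angle: c=0.755290, s=0.655391. N=√(6·1·6·1)=6.000000
k: max(0,(1)−(1))=0 … min(2+(1),2−(1))=1
  k=0: (−1)^0·6.0000/(6)·0.7553^4·0.6554^0 = +0.325428
  k=1: (−1)^1·6.0000/(2)·0.7553^2·0.6554^2 = -0.735105
d^2_{1,1}(1.4294) = +0.325428 -0.735105 = -0.409677

d=-0.4097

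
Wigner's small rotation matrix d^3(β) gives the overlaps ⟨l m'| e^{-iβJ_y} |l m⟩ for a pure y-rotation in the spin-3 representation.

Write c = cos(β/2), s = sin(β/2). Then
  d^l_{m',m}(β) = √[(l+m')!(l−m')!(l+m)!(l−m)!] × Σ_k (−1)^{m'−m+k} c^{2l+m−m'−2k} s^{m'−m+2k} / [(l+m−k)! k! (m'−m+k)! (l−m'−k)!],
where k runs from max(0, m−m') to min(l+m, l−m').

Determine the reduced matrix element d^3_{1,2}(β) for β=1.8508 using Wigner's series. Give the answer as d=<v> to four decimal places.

d=-0.5028

d^3_{1,2}(β=1.8508) via Wigner's sum:
With c≡cos(β/2)=0.601515 and s≡sin(β/2)=0.798861, N=[24·2·120·1]^{1/2}=75.894664
Admissible k: 1..2 (factorial args all ≥0)
  k=1: (−1)^0·75.8947/(24)·0.6015^5·0.7989^1 = +0.198932
  k=2: (−1)^1·75.8947/(12)·0.6015^3·0.7989^3 = -0.701752
d^3_{1,2}(1.8508) = +0.198932 -0.701752 = -0.502821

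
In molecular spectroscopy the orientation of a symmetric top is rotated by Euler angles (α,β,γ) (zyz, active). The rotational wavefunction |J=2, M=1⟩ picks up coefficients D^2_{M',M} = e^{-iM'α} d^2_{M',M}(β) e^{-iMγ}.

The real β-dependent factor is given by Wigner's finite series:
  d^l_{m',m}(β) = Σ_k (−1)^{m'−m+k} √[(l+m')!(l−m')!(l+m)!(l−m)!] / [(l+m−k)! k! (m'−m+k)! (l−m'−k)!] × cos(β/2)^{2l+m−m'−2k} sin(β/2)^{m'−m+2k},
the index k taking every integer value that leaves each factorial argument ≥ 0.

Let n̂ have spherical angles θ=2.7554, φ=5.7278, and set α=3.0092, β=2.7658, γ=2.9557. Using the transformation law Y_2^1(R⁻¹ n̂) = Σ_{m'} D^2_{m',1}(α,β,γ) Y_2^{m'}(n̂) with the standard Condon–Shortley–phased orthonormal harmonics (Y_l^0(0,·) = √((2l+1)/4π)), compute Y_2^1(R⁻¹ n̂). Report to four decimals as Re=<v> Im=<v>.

Need the full column D^2_{m',1} for m'=−2..2 at α=3.0092, β=2.7658, γ=2.9557.
cos(β/2)=0.186793, sin(β/2)=0.982399
d^2_{-2,1}: single k=3 term ⇒ +0.354204;  D = -0.353103+0.027915i
d^2_{-1,1}: k∈[2..3] ⇒ +0.101022 -0.931434 = -0.830412;  D = -0.829224-0.044406i
d^2_{0,1}: k∈[1..2] ⇒ +0.015684 -0.433810 = -0.418127;  D = +0.410923+0.077280i
d^2_{1,1}: k∈[0..1] ⇒ +0.001217 -0.101022 = -0.099805;  D = -0.094792-0.031233i
d^2_{2,1}: single k=0 term ⇒ -0.012806;  D = +0.011527+0.005578i
Y_2^{m'}(θ=2.7554,φ=5.7278) and Σ D·Y over m':
  (-0.3531+0.0279i)·(+0.0243+0.0491i)  (-0.8292-0.0444i)·(-0.2290-0.1421i)  (+0.4109+0.0773i)·(+0.4965+0.0000i)  (-0.0948-0.0312i)·(+0.2290-0.1421i)  (+0.0115+0.0056i)·(+0.0243-0.0491i)
Y_2^1(R⁻¹ n̂) = +0.352100+0.155631i

Re=0.3521 Im=0.1556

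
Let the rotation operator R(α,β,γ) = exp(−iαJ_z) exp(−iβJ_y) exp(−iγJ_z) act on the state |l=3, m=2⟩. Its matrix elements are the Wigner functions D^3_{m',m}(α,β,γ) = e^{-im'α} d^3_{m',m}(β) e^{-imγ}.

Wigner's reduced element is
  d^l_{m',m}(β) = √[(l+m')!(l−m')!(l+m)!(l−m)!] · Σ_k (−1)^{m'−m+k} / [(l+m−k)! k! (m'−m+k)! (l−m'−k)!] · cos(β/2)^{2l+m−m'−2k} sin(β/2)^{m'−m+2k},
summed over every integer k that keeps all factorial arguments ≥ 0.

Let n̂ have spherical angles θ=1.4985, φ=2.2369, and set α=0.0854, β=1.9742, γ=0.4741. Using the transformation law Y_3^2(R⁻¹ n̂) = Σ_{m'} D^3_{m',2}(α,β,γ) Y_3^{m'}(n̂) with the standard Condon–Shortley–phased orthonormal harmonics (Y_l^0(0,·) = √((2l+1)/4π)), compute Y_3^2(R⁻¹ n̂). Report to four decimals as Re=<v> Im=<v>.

Need the full column D^3_{m',2} for m'=−3..3 at α=0.0854, β=1.9742, γ=0.4741.
cos(β/2)=0.551112, sin(β/2)=0.834431
d^3_{-3,2}: single k=5 term ⇒ +0.546095;  D = +0.420478-0.348452i
d^3_{-2,2}: k∈[4..5] ⇒ +0.736228 -0.337554 = +0.398673;  D = +0.284150-0.279641i
d^3_{-1,2}: k∈[3..4] ⇒ +0.615065 -0.705006 = -0.089940;  D = -0.058489+0.068325i
d^3_{0,2}: k∈[2..3] ⇒ +0.351804 -0.806497 = -0.454692;  D = -0.265152+0.369377i
d^3_{1,2}: k∈[1..2] ⇒ +0.134150 -0.615065 = -0.480916;  D = -0.246099+0.413177i
d^3_{2,2}: k∈[0..1] ⇒ +0.028018 -0.321152 = -0.293134;  D = -0.127977+0.263722i
d^3_{3,2}: single k=0 term ⇒ -0.103912;  D = -0.037227+0.097015i
Y_3^{m'}(θ=1.4985,φ=2.2369) and Σ D·Y over m':
  (+0.4205-0.3485i)·(+0.3767-0.1716i)  (+0.2842-0.2796i)·(-0.0174+0.0714i)  (-0.0585+0.0683i)·(+0.1940+0.2468i)  (-0.2652+0.3694i)·(-0.0802+0.0000i)  (-0.2461+0.4132i)·(-0.1940+0.2468i)  (-0.1280+0.2637i)·(-0.0174-0.0714i)  (-0.0372+0.0970i)·(-0.3767-0.1716i)
Y_3^2(R⁻¹ n̂) = +0.104131-0.375589i

Re=0.1041 Im=-0.3756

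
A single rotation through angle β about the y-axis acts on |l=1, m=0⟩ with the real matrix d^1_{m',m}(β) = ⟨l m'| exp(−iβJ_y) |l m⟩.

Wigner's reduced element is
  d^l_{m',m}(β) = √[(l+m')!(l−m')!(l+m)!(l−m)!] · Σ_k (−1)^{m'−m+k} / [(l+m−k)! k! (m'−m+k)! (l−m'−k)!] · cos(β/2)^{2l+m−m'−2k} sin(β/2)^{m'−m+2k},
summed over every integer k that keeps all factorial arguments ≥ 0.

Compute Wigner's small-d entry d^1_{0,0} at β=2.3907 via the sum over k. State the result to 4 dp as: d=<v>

d=-0.7311

d^1_{0,0}(β=2.3907) via Wigner's sum:
Half-angle: c=0.366688, s=0.930344. N=√(1·1·1·1)=1.000000
Admissible k: 0..1 (factorial args all ≥0)
  k=0: (−1)^0·1.0000/(1)·0.3667^2·0.9303^0 = +0.134460
  k=1: (−1)^1·1.0000/(1)·0.3667^0·0.9303^2 = -0.865540
d^1_{0,0}(2.3907) = +0.134460 -0.865540 = -0.731080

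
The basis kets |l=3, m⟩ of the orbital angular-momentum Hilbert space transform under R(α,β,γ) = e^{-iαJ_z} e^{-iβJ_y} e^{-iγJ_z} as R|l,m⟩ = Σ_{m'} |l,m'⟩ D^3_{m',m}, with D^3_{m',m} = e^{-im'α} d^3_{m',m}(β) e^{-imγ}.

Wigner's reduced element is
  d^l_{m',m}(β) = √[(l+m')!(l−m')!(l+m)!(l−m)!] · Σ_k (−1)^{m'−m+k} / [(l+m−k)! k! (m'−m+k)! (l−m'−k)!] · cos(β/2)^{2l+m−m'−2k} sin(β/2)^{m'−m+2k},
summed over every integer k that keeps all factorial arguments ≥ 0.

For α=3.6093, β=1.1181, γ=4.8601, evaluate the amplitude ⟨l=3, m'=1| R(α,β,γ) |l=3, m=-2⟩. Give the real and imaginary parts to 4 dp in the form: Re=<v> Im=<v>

Re=-0.4556 Im=0.0793

D^3_{1,-2}(3.6093,1.1181,4.8601) = e^{-i·1·3.6093}·d^3_{1,-2}(1.1181)·e^{-i·-2·4.8601}. Compute d first:
c=cos(1.1181/2)=0.847759, s=sin(1.1181/2)=0.530381; N=√[24·2·1·120]=75.894664
The bounds max(0,m−m')=0 and min(l+m,l−m')=1 give 2 terms
  k=0: (−1)^3·75.8947/(12)·0.8478^3·0.5304^3 = -0.574926
  k=1: (−1)^4·75.8947/(24)·0.8478^1·0.5304^5 = +0.112516
d^3_{1,-2}(1.1181) = -0.574926 +0.112516 = -0.462410
Attach z-rotation phases: D = e^{-i(1)(3.6093)}·(-0.462410)·e^{-i(-2)(4.8601)} = -0.455565+0.079273i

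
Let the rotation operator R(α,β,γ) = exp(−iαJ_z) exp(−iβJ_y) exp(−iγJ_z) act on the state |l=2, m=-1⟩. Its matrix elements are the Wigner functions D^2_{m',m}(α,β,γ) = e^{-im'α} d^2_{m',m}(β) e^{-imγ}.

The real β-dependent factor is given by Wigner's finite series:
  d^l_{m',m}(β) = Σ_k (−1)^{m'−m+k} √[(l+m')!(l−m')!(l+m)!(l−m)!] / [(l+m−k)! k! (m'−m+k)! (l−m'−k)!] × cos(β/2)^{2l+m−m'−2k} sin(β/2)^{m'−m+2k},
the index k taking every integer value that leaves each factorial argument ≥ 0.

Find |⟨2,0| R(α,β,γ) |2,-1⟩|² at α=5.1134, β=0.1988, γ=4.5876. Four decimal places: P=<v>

P=0.0562

Split into d^2_{0,-1}(β=0.1988) × two z-phases.
Half-angle: c=0.995064, s=0.099236. N=√(2·2·1·6)=4.898979
Admissible k: 0..1 (factorial args all ≥0)
  k=0: (−1)^1·4.8990/(2)·0.9951^3·0.0992^1 = -0.239497
  k=1: (−1)^2·4.8990/(2)·0.9951^1·0.0992^3 = +0.002382
d^2_{0,-1}(0.1988) = -0.239497 +0.002382 = -0.237115
|D^2_{0,-1}|² = |d^2_{0,-1}(β)|² = (-0.237115)² = 0.056223 (the z-rotation phases have unit modulus)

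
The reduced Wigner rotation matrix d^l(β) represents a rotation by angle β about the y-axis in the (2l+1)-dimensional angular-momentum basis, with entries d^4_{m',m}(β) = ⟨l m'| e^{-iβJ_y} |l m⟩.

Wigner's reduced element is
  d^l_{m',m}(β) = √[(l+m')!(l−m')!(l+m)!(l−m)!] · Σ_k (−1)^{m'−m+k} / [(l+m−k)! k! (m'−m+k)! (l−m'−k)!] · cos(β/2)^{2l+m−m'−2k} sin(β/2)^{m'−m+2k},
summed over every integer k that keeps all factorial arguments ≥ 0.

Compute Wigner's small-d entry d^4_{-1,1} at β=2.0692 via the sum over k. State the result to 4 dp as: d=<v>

d^4_{-1,1}(β=2.0692) via Wigner's sum:
Half-angle: c=0.510870, s=0.859658. N=√(6·120·120·6)=720.000000
k∈{2,3,4,5} keeps every argument non-negative
  k=2: (−1)^0·720.0000/(72)·0.5109^6·0.8597^2 = +0.131375
  k=3: (−1)^1·720.0000/(24)·0.5109^4·0.8597^4 = -1.116003
  k=4: (−1)^2·720.0000/(48)·0.5109^2·0.8597^6 = +1.580033
  k=5: (−1)^3·720.0000/(720)·0.5109^0·0.8597^8 = -0.298268
d^4_{-1,1}(2.0692) = +0.131375 -1.116003 +1.580033 -0.298268 = +0.297138

d=0.2971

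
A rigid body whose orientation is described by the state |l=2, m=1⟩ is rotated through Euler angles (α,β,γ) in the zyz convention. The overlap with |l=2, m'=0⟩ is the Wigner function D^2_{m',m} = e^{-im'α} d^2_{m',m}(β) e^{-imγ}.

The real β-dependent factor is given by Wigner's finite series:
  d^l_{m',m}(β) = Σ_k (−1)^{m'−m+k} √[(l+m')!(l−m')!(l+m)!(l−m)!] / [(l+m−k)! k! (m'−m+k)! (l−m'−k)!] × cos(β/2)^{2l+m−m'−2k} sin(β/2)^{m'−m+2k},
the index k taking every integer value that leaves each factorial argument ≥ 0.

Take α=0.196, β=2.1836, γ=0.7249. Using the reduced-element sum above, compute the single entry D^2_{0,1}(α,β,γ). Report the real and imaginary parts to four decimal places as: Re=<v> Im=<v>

First d^2_{0,1}(β=2.1836), then the phase factors e^{-i(0)α} and e^{-i(1)γ}:
c=cos(2.1836/2)=0.460889, s=sin(2.1836/2)=0.887458; N=√[2·2·6·1]=4.898979
k∈{1,2} keeps every argument non-negative
  k=1: (−1)^0·4.8990/(2)·0.4609^3·0.8875^1 = +0.212820
  k=2: (−1)^1·4.8990/(2)·0.4609^1·0.8875^3 = -0.789069
d^2_{0,1}(2.1836) = +0.212820 -0.789069 = -0.576250
Attach z-rotation phases: D = e^{-i(0)(0.196)}·(-0.576250)·e^{-i(1)(0.7249)} = -0.431361+0.382088i

Re=-0.4314 Im=0.3821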